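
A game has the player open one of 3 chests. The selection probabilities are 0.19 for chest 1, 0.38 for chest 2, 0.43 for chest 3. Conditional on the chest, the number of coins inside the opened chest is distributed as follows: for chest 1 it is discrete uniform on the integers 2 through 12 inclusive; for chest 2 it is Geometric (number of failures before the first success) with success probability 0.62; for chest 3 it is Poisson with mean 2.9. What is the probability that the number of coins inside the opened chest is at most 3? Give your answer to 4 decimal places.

0.6946

Conditional on each chest, P(X ≤ 3): 1: 0.181818; 2: 0.979149; 3: 0.669623.
By total probability, P(X ≤ 3) = 0.19·0.181818 + 0.38·0.979149 + 0.43·0.669623 = 0.69456.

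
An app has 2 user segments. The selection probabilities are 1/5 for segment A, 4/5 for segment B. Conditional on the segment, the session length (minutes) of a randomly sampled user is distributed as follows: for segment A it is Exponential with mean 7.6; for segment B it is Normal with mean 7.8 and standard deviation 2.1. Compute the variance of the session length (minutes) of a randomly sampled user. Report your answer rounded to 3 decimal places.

Per component, A: μ=7.6, E[X²]=115.52; B: μ=7.8, E[X²]=65.25.
E[X] = 0.2·7.6 + 0.8·7.8 = 7.76.
E[X²] = 0.2·115.52 + 0.8·65.25 = 75.304.
Var(X) = E[X²] − (E[X])² = 75.304 − 60.2176 = 15.0864.

15.086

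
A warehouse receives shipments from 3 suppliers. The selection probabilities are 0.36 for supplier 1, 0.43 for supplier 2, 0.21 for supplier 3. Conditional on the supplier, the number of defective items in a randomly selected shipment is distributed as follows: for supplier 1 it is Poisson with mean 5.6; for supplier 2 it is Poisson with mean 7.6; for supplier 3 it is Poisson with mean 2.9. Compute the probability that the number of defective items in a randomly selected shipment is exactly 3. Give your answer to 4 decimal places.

Conditional on each supplier, P(X = 3): 1: 0.108234; 2: 0.0366144; 3: 0.22366.
By total probability, P(X = 3) = 0.36·0.108234 + 0.43·0.0366144 + 0.21·0.22366 = 0.101677.

0.1017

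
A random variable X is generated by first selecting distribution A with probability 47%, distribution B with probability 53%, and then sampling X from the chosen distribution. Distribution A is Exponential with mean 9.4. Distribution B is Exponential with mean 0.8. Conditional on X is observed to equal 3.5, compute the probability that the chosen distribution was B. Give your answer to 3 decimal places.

Likelihoods f(3.5 | ·): A: 0.0733106; B: 0.0157352.
Posterior ∝ prior × likelihood. Numerator for B: 0.53·0.0157352 = 0.00833964.
Normalizing constant: 0.47·0.0733106 + 0.53·0.0157352 = 0.0427956.
P(B | observation) = 0.00833964 / 0.0427956 = 0.194871.

0.195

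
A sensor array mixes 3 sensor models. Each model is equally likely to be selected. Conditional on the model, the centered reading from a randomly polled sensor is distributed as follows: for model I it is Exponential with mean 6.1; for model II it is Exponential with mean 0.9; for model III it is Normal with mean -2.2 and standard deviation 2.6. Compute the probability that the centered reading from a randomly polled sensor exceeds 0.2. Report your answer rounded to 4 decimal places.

0.6488

Conditional on each model, P(X > 0.2): I: 0.967745; II: 0.800737; III: 0.177984.
By total probability, P(X > 0.2) = 0.333333·0.967745 + 0.333333·0.800737 + 0.333333·0.177984 = 0.648822.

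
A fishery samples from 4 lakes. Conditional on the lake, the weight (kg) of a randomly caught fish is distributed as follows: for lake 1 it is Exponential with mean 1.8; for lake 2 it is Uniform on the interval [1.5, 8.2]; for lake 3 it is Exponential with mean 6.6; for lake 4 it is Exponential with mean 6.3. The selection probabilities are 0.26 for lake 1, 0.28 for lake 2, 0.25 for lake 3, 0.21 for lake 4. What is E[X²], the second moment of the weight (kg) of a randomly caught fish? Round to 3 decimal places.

For each component E[X²] = Var + (mean)², giving 1: 6.48; 2: 27.2633; 3: 87.12; 4: 79.38.
Overall E[X²] = 0.26·6.48 + 0.28·27.2633 + 0.25·87.12 + 0.21·79.38 = 47.7683.

47.768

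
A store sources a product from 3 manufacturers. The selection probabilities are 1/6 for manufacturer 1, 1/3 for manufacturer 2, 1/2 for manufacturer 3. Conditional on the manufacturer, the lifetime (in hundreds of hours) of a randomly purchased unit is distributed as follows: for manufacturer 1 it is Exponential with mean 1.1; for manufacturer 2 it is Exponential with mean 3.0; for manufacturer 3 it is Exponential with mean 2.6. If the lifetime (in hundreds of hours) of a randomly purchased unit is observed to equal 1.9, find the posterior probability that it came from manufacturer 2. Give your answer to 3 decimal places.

0.330

Likelihoods f(1.9 | ·): 1: 0.161608; 2: 0.17694; 3: 0.185207.
Posterior ∝ prior × likelihood. Numerator for 2: 0.333333·0.17694 = 0.0589799.
Normalizing constant: 0.166667·0.161608 + 0.333333·0.17694 + 0.5·0.185207 = 0.178518.
P(2 | observation) = 0.0589799 / 0.178518 = 0.330386.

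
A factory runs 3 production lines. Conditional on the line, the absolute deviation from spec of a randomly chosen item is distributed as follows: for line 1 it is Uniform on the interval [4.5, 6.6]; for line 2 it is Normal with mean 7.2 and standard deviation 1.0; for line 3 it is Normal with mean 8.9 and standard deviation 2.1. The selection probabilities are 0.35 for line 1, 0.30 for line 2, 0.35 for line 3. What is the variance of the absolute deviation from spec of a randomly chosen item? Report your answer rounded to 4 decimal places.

3.9362

Per component, 1: μ=5.55, E[X²]=31.17; 2: μ=7.2, E[X²]=52.84; 3: μ=8.9, E[X²]=83.62.
E[X] = 0.35·5.55 + 0.3·7.2 + 0.35·8.9 = 7.2175.
E[X²] = 0.35·31.17 + 0.3·52.84 + 0.35·83.62 = 56.0285.
Var(X) = E[X²] − (E[X])² = 56.0285 − 52.0923 = 3.93619.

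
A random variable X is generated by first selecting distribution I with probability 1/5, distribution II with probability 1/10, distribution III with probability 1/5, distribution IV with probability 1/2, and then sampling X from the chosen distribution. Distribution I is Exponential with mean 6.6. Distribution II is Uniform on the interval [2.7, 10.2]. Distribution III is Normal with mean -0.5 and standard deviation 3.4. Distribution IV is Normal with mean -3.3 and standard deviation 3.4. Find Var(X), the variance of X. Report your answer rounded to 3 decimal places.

Per component, I: μ=6.6, E[X²]=87.12; II: μ=6.45, E[X²]=46.29; III: μ=-0.5, E[X²]=11.81; IV: μ=-3.3, E[X²]=22.45.
E[X] = 0.2·6.6 + 0.1·6.45 + 0.2·-0.5 + 0.5·-3.3 = 0.215.
E[X²] = 0.2·87.12 + 0.1·46.29 + 0.2·11.81 + 0.5·22.45 = 35.64.
Var(X) = E[X²] − (E[X])² = 35.64 − 0.046225 = 35.5938.

35.594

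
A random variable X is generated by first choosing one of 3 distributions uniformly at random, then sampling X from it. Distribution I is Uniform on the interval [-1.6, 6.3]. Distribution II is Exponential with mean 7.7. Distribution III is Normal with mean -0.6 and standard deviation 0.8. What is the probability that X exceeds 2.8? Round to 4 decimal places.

0.3794

Conditional on each component, P(X > 2.8): I: 0.443038; II: 0.695144; III: 1.06885e-05.
By total probability, P(X > 2.8) = 0.333333·0.443038 + 0.333333·0.695144 + 0.333333·1.06885e-05 = 0.379398.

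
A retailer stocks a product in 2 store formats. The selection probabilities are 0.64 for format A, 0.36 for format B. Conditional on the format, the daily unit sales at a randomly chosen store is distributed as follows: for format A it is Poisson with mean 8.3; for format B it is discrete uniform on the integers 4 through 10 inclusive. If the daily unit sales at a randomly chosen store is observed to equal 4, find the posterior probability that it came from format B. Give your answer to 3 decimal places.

0.621

Likelihoods P(X=4 | ·): A: 0.0491425; B: 0.142857.
Posterior ∝ prior × likelihood. Numerator for B: 0.36·0.142857 = 0.0514286.
Normalizing constant: 0.64·0.0491425 + 0.36·0.142857 = 0.0828797.
P(B | observation) = 0.0514286 / 0.0828797 = 0.62052.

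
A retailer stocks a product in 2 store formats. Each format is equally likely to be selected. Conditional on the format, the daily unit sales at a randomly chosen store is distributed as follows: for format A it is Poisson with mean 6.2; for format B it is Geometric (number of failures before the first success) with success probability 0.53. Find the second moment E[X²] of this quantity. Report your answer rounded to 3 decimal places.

23.550

For each component E[X²] = Var + (mean)², giving A: 44.64; B: 2.45959.
Overall E[X²] = 0.5·44.64 + 0.5·2.45959 = 23.5498.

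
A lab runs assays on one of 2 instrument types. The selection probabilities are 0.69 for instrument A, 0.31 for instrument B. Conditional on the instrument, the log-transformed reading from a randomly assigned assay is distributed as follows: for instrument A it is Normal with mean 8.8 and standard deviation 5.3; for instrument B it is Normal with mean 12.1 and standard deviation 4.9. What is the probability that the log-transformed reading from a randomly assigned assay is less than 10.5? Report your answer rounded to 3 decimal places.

Conditional on each instrument, P(X < 10.5): A: 0.625802; B: 0.372011.
By total probability, P(X < 10.5) = 0.69·0.625802 + 0.31·0.372011 = 0.547127.

0.547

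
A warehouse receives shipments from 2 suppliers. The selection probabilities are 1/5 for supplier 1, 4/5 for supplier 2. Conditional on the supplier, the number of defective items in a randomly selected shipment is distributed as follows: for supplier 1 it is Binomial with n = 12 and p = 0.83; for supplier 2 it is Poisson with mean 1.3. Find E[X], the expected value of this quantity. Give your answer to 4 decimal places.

3.0320

Component means — 1: 9.96; 2: 1.3.
E[X] = 0.2·9.96 + 0.8·1.3 = 3.032.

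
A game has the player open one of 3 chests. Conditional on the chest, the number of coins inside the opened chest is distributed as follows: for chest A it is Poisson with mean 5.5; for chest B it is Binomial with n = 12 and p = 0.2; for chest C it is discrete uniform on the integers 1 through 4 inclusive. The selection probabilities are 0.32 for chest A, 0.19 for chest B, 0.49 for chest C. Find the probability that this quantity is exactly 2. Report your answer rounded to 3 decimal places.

0.196

Conditional on each chest, P(X = 2): A: 0.0618124; B: 0.283468; C: 0.25.
By total probability, P(X = 2) = 0.32·0.0618124 + 0.19·0.283468 + 0.49·0.25 = 0.196139.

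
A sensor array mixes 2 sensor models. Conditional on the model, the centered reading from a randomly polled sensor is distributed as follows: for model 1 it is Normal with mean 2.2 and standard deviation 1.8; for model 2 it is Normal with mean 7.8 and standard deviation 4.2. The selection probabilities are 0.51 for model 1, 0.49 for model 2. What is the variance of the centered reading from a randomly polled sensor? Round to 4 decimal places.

18.1329

Per component, 1: μ=2.2, E[X²]=8.08; 2: μ=7.8, E[X²]=78.48.
E[X] = 0.51·2.2 + 0.49·7.8 = 4.944.
E[X²] = 0.51·8.08 + 0.49·78.48 = 42.576.
Var(X) = E[X²] − (E[X])² = 42.576 − 24.4431 = 18.1329.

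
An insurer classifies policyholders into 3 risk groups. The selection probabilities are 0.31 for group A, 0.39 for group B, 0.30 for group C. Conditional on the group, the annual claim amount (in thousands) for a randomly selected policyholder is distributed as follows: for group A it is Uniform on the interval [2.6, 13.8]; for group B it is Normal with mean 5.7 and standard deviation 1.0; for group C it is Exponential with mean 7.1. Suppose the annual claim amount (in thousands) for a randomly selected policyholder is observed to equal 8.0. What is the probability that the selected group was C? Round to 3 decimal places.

Likelihoods f(8.0 | ·): A: 0.0892857; B: 0.028327; C: 0.0456453.
Posterior ∝ prior × likelihood. Numerator for C: 0.3·0.0456453 = 0.0136936.
Normalizing constant: 0.31·0.0892857 + 0.39·0.028327 + 0.3·0.0456453 = 0.0524197.
P(C | observation) = 0.0136936 / 0.0524197 = 0.26123.

0.261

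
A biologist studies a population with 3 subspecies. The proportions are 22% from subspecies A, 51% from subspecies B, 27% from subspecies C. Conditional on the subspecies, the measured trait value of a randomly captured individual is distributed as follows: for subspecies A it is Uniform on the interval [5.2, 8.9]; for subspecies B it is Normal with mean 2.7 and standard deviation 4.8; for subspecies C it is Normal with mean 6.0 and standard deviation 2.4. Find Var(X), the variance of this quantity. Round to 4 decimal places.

17.2447

Per component, A: μ=7.05, E[X²]=50.8433; B: μ=2.7, E[X²]=30.33; C: μ=6, E[X²]=41.76.
E[X] = 0.22·7.05 + 0.51·2.7 + 0.27·6 = 4.548.
E[X²] = 0.22·50.8433 + 0.51·30.33 + 0.27·41.76 = 37.929.
Var(X) = E[X²] − (E[X])² = 37.929 − 20.6843 = 17.2447.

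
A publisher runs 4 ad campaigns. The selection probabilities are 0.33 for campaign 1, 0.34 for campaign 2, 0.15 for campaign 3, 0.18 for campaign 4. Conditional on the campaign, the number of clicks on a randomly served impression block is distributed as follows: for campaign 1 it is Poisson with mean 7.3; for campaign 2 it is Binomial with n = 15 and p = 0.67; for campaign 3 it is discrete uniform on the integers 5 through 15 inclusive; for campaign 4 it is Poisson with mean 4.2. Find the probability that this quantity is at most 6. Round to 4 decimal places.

Conditional on each campaign, P(X ≤ 6): 1: 0.406032; 2: 0.0288685; 3: 0.181818; 4: 0.867464.
By total probability, P(X ≤ 6) = 0.33·0.406032 + 0.34·0.0288685 + 0.15·0.181818 + 0.18·0.867464 = 0.327222.

0.3272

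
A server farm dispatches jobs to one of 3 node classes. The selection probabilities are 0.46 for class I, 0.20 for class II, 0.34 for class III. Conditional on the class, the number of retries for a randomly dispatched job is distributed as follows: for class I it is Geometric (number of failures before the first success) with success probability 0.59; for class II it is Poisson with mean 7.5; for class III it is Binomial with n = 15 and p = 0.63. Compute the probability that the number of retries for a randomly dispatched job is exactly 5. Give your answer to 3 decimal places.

0.030

Conditional on each class, P(X = 5): I: 0.00683552; II: 0.109375; III: 0.014331.
By total probability, P(X = 5) = 0.46·0.00683552 + 0.2·0.109375 + 0.34·0.014331 = 0.0298918.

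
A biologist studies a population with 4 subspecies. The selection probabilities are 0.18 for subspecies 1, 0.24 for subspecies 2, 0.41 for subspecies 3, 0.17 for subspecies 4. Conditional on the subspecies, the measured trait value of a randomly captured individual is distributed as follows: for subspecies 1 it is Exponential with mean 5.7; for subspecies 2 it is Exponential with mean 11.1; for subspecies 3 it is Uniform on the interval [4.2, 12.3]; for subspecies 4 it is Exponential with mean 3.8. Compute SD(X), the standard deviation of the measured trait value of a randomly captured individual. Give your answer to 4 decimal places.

Per component, 1: μ=5.7, E[X²]=64.98; 2: μ=11.1, E[X²]=246.42; 3: μ=8.25, E[X²]=73.53; 4: μ=3.8, E[X²]=28.88.
E[X] = 0.18·5.7 + 0.24·11.1 + 0.41·8.25 + 0.17·3.8 = 7.7185.
E[X²] = 0.18·64.98 + 0.24·246.42 + 0.41·73.53 + 0.17·28.88 = 105.894.
Var(X) = E[X²] − (E[X])² = 105.894 − 59.5752 = 46.3189.
SD(X) = √46.3189 = 6.8058.

6.8058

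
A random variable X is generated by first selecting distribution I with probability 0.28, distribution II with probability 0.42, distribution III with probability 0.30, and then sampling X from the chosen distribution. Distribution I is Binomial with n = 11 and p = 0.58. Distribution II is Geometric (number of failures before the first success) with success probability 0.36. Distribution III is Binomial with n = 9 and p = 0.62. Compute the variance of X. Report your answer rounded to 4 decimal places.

Per component, I: μ=6.38, E[X²]=43.384; II: μ=1.77778, E[X²]=8.09877; III: μ=5.58, E[X²]=33.2568.
E[X] = 0.28·6.38 + 0.42·1.77778 + 0.3·5.58 = 4.20707.
E[X²] = 0.28·43.384 + 0.42·8.09877 + 0.3·33.2568 = 25.526.
Var(X) = E[X²] − (E[X])² = 25.526 − 17.6994 = 7.82663.

7.8266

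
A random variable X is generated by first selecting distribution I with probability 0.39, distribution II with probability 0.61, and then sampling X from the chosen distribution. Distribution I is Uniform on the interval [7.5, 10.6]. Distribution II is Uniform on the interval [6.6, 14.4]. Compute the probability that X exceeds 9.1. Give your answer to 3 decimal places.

0.603

Conditional on each component, P(X > 9.1): I: 0.483871; II: 0.679487.
By total probability, P(X > 9.1) = 0.39·0.483871 + 0.61·0.679487 = 0.603197.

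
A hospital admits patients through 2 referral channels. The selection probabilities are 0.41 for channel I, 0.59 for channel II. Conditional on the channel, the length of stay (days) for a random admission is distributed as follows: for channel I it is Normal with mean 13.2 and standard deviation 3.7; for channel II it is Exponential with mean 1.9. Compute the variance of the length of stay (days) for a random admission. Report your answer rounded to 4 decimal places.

38.6310

Per component, I: μ=13.2, E[X²]=187.93; II: μ=1.9, E[X²]=7.22.
E[X] = 0.41·13.2 + 0.59·1.9 = 6.533.
E[X²] = 0.41·187.93 + 0.59·7.22 = 81.3111.
Var(X) = E[X²] − (E[X])² = 81.3111 − 42.6801 = 38.631.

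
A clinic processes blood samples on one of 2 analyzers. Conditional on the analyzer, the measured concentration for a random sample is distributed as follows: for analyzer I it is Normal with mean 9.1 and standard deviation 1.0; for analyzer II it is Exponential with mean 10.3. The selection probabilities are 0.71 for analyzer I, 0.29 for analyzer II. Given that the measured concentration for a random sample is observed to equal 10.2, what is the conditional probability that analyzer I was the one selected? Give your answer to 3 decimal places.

Likelihoods f(10.2 | ·): I: 0.217852; II: 0.0360649.
Posterior ∝ prior × likelihood. Numerator for I: 0.71·0.217852 = 0.154675.
Normalizing constant: 0.71·0.217852 + 0.29·0.0360649 = 0.165134.
P(I | observation) = 0.154675 / 0.165134 = 0.936665.

0.937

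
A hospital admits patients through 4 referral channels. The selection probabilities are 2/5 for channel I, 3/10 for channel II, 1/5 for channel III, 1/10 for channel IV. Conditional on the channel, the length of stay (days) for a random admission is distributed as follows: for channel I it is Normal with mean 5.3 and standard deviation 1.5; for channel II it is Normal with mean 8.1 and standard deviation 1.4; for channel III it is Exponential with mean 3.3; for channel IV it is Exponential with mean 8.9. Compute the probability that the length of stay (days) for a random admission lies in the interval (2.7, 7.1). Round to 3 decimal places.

0.502

Conditional on each channel, P(2.7 < X < 7.1): I: 0.843412; II: 0.237468; III: 0.324925; IV: 0.287985.
By total probability, P(2.7 < X < 7.1) = 0.4·0.843412 + 0.3·0.237468 + 0.2·0.324925 + 0.1·0.287985 = 0.502389.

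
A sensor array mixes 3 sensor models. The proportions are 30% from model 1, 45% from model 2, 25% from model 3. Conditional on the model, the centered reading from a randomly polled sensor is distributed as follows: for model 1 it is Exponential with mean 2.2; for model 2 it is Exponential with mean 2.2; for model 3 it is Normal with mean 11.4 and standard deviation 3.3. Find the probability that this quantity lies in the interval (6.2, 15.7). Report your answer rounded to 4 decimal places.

Conditional on each model, P(6.2 < X < 15.7): 1: 0.0589188; 2: 0.0589188; 3: 0.846177.
By total probability, P(6.2 < X < 15.7) = 0.3·0.0589188 + 0.45·0.0589188 + 0.25·0.846177 = 0.255733.

0.2557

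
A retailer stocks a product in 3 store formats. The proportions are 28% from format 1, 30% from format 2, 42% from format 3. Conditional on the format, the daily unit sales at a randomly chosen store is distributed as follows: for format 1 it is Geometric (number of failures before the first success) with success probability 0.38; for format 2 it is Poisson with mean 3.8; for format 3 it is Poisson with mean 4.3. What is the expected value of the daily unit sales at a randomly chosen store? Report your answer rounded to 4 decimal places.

Component means — 1: 1.63158; 2: 3.8; 3: 4.3.
E[X] = 0.28·1.63158 + 0.3·3.8 + 0.42·4.3 = 3.40284.

3.4028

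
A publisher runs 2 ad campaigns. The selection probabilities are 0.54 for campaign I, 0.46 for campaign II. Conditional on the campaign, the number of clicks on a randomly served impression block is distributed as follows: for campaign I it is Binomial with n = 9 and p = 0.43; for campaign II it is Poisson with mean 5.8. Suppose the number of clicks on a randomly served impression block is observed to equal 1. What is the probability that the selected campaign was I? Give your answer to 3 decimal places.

Likelihoods P(X=1 | ·): I: 0.0431231; II: 0.0175598.
Posterior ∝ prior × likelihood. Numerator for I: 0.54·0.0431231 = 0.0232865.
Normalizing constant: 0.54·0.0431231 + 0.46·0.0175598 = 0.031364.
P(I | observation) = 0.0232865 / 0.031364 = 0.742459.

0.742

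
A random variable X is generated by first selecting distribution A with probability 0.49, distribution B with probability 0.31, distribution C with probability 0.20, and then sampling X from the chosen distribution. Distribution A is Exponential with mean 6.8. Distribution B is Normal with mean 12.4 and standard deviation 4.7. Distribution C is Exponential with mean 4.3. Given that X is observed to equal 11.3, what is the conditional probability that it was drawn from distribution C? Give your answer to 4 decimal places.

0.0788

Likelihoods f(11.3 | ·): A: 0.0279123; B: 0.0825882; C: 0.0167976.
Posterior ∝ prior × likelihood. Numerator for C: 0.2·0.0167976 = 0.00335951.
Normalizing constant: 0.49·0.0279123 + 0.31·0.0825882 + 0.2·0.0167976 = 0.0426389.
P(C | observation) = 0.00335951 / 0.0426389 = 0.0787899.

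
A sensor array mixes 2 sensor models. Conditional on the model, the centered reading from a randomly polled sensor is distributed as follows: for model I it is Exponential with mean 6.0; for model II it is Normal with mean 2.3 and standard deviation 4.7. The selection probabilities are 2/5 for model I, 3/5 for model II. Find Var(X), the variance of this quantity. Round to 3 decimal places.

Per component, I: μ=6, E[X²]=72; II: μ=2.3, E[X²]=27.38.
E[X] = 0.4·6 + 0.6·2.3 = 3.78.
E[X²] = 0.4·72 + 0.6·27.38 = 45.228.
Var(X) = E[X²] − (E[X])² = 45.228 − 14.2884 = 30.9396.

30.940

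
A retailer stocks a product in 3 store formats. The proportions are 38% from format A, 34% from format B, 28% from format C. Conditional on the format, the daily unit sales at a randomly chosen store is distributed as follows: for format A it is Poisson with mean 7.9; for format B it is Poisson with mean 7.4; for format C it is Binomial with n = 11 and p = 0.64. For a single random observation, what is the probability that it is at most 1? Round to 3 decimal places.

Conditional on each format, P(X ≤ 1): A: 0.00329962; B: 0.00513452; C: 0.000270556.
By total probability, P(X ≤ 1) = 0.38·0.00329962 + 0.34·0.00513452 + 0.28·0.000270556 = 0.00307535.

0.003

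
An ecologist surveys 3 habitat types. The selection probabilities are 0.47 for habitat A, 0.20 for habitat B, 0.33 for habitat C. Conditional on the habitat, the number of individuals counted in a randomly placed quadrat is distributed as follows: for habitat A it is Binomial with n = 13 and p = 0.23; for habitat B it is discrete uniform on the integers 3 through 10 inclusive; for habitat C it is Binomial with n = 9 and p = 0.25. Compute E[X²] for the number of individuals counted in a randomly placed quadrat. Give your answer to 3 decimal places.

For each component E[X²] = Var + (mean)², giving A: 11.2424; B: 47.5; C: 6.75.
Overall E[X²] = 0.47·11.2424 + 0.2·47.5 + 0.33·6.75 = 17.0114.

17.011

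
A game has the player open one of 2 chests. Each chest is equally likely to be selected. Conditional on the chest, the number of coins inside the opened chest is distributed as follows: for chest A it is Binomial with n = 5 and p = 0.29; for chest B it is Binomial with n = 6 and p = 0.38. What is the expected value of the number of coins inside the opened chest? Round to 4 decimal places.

Component means — A: 1.45; B: 2.28.
E[X] = 0.5·1.45 + 0.5·2.28 = 1.865.

1.8650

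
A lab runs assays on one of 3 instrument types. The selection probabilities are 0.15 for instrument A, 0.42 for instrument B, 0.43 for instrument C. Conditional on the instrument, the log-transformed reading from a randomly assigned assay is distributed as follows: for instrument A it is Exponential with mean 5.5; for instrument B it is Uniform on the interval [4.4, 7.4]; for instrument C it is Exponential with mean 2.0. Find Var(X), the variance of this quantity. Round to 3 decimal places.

10.120

Per component, A: μ=5.5, E[X²]=60.5; B: μ=5.9, E[X²]=35.56; C: μ=2, E[X²]=8.
E[X] = 0.15·5.5 + 0.42·5.9 + 0.43·2 = 4.163.
E[X²] = 0.15·60.5 + 0.42·35.56 + 0.43·8 = 27.4502.
Var(X) = E[X²] − (E[X])² = 27.4502 − 17.3306 = 10.1196.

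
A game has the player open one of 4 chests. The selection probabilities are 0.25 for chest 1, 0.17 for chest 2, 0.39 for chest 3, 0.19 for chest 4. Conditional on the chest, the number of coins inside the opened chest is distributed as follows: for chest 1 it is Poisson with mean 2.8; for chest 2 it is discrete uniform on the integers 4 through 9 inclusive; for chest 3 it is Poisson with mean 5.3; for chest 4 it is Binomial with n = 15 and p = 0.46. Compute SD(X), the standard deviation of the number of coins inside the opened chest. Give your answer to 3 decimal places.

2.500

Per component, 1: μ=2.8, E[X²]=10.64; 2: μ=6.5, E[X²]=45.1667; 3: μ=5.3, E[X²]=33.39; 4: μ=6.9, E[X²]=51.336.
E[X] = 0.25·2.8 + 0.17·6.5 + 0.39·5.3 + 0.19·6.9 = 5.183.
E[X²] = 0.25·10.64 + 0.17·45.1667 + 0.39·33.39 + 0.19·51.336 = 33.1143.
Var(X) = E[X²] − (E[X])² = 33.1143 − 26.8635 = 6.25078.
SD(X) = √6.25078 = 2.50016.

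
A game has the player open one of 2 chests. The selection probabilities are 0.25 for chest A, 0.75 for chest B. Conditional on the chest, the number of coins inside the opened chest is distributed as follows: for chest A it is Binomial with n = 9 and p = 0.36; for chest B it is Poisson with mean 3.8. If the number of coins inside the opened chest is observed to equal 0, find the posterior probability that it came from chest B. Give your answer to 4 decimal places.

Likelihoods P(X=0 | ·): A: 0.0180144; B: 0.0223708.
Posterior ∝ prior × likelihood. Numerator for B: 0.75·0.0223708 = 0.0167781.
Normalizing constant: 0.25·0.0180144 + 0.75·0.0223708 = 0.0212817.
P(B | observation) = 0.0167781 / 0.0212817 = 0.788381.

0.7884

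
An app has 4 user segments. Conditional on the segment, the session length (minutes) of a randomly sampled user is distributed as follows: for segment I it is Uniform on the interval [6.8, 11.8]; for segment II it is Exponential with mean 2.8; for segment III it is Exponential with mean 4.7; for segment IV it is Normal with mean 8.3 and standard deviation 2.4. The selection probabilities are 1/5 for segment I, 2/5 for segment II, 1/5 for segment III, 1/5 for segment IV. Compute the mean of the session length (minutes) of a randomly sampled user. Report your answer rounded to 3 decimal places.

Component means — I: 9.3; II: 2.8; III: 4.7; IV: 8.3.
E[X] = 0.2·9.3 + 0.4·2.8 + 0.2·4.7 + 0.2·8.3 = 5.58.

5.580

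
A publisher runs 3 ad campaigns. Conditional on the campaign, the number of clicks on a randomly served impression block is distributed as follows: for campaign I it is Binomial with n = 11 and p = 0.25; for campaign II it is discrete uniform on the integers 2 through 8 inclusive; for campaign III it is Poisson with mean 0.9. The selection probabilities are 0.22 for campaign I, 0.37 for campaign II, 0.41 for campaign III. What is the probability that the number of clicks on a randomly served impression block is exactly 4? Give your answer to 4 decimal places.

0.0953

Conditional on each campaign, P(X = 4): I: 0.172069; II: 0.142857; III: 0.0111146.
By total probability, P(X = 4) = 0.22·0.172069 + 0.37·0.142857 + 0.41·0.0111146 = 0.0952693.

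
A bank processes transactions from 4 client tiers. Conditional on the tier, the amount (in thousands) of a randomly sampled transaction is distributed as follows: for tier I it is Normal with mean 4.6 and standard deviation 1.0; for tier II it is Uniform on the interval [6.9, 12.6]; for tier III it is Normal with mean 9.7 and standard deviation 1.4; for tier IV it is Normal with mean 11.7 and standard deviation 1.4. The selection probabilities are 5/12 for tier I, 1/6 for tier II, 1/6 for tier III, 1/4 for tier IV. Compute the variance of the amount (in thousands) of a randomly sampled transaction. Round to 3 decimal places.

Per component, I: μ=4.6, E[X²]=22.16; II: μ=9.75, E[X²]=97.77; III: μ=9.7, E[X²]=96.05; IV: μ=11.7, E[X²]=138.85.
E[X] = 0.416667·4.6 + 0.166667·9.75 + 0.166667·9.7 + 0.25·11.7 = 8.08333.
E[X²] = 0.416667·22.16 + 0.166667·97.77 + 0.166667·96.05 + 0.25·138.85 = 76.2492.
Var(X) = E[X²] − (E[X])² = 76.2492 − 65.3403 = 10.9089.

10.909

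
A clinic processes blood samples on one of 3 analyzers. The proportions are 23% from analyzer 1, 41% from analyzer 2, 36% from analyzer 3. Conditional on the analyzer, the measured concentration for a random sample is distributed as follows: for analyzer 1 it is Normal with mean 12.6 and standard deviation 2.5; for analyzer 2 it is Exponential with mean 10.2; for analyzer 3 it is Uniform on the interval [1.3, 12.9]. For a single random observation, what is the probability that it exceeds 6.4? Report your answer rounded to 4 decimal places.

0.6491

Conditional on each analyzer, P(X > 6.4): 1: 0.993431; 2: 0.533951; 3: 0.560345.
By total probability, P(X > 6.4) = 0.23·0.993431 + 0.41·0.533951 + 0.36·0.560345 = 0.649133.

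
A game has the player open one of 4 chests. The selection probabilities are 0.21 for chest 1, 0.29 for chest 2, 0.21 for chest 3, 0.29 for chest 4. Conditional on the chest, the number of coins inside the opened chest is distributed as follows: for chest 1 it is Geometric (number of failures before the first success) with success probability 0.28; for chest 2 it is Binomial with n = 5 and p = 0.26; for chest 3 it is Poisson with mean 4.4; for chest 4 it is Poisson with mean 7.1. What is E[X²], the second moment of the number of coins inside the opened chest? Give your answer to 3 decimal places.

25.754

For each component E[X²] = Var + (mean)², giving 1: 15.7959; 2: 2.652; 3: 23.76; 4: 57.51.
Overall E[X²] = 0.21·15.7959 + 0.29·2.652 + 0.21·23.76 + 0.29·57.51 = 25.7537.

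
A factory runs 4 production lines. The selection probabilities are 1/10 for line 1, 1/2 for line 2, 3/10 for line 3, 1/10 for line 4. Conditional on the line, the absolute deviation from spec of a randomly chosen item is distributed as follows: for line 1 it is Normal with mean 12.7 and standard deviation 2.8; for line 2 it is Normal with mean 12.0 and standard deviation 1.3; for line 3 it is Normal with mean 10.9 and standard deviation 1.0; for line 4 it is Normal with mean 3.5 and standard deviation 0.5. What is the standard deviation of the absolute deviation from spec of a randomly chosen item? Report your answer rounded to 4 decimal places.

2.8912

Per component, 1: μ=12.7, E[X²]=169.13; 2: μ=12, E[X²]=145.69; 3: μ=10.9, E[X²]=119.81; 4: μ=3.5, E[X²]=12.5.
E[X] = 0.1·12.7 + 0.5·12 + 0.3·10.9 + 0.1·3.5 = 10.89.
E[X²] = 0.1·169.13 + 0.5·145.69 + 0.3·119.81 + 0.1·12.5 = 126.951.
Var(X) = E[X²] − (E[X])² = 126.951 − 118.592 = 8.3589.
SD(X) = √8.3589 = 2.89118.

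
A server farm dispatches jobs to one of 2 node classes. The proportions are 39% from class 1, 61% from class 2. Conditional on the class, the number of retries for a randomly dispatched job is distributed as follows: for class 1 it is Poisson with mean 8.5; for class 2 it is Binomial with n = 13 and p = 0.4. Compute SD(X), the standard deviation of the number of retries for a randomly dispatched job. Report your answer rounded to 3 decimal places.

2.794

Per component, 1: μ=8.5, E[X²]=80.75; 2: μ=5.2, E[X²]=30.16.
E[X] = 0.39·8.5 + 0.61·5.2 = 6.487.
E[X²] = 0.39·80.75 + 0.61·30.16 = 49.8901.
Var(X) = E[X²] − (E[X])² = 49.8901 − 42.0812 = 7.80893.
SD(X) = √7.80893 = 2.79445.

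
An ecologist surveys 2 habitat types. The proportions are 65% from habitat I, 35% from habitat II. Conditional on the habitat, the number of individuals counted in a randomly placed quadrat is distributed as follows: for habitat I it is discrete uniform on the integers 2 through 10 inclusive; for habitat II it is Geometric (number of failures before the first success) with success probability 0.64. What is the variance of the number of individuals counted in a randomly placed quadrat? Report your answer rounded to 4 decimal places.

11.3673

Per component, I: μ=6, E[X²]=42.6667; II: μ=0.5625, E[X²]=1.19531.
E[X] = 0.65·6 + 0.35·0.5625 = 4.09688.
E[X²] = 0.65·42.6667 + 0.35·1.19531 = 28.1517.
Var(X) = E[X²] − (E[X])² = 28.1517 − 16.7844 = 11.3673.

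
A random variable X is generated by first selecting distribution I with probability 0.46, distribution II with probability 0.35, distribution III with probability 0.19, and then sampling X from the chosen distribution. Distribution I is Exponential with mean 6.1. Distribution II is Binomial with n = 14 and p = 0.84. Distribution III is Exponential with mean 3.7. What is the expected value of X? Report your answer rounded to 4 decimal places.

Component means — I: 6.1; II: 11.76; III: 3.7.
E[X] = 0.46·6.1 + 0.35·11.76 + 0.19·3.7 = 7.625.

7.6250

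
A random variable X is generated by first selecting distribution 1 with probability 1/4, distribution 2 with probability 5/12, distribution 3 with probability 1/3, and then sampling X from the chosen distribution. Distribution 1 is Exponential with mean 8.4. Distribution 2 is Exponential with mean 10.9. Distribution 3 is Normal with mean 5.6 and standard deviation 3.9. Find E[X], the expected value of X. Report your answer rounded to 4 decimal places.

8.5083

Component means — 1: 8.4; 2: 10.9; 3: 5.6.
E[X] = 0.25·8.4 + 0.416667·10.9 + 0.333333·5.6 = 8.50833.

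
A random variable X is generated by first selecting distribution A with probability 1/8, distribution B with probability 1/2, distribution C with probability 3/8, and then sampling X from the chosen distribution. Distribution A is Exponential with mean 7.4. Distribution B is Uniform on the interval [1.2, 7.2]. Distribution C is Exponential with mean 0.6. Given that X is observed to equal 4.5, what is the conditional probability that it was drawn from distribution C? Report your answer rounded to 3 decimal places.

0.004

Likelihoods f(4.5 | ·): A: 0.0735648; B: 0.166667; C: 0.000921807.
Posterior ∝ prior × likelihood. Numerator for C: 0.375·0.000921807 = 0.000345678.
Normalizing constant: 0.125·0.0735648 + 0.5·0.166667 + 0.375·0.000921807 = 0.0928746.
P(C | observation) = 0.000345678 / 0.0928746 = 0.00372198.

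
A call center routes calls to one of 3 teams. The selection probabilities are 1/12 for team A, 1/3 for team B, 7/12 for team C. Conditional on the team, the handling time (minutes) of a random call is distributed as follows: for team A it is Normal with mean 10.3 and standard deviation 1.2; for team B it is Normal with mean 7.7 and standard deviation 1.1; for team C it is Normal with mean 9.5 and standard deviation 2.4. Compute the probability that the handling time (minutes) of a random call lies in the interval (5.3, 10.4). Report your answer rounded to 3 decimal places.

Conditional on each team, P(5.3 < X < 10.4): A: 0.533191; B: 0.978385; C: 0.606111.
By total probability, P(5.3 < X < 10.4) = 0.0833333·0.533191 + 0.333333·0.978385 + 0.583333·0.606111 = 0.724126.

0.724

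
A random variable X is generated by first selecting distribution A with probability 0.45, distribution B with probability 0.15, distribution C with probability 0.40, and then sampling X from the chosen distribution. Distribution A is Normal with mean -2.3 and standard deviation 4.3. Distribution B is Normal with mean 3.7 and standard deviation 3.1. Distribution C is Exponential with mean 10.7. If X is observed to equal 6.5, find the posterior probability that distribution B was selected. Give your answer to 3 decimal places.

0.335

Likelihoods f(6.5 | ·): A: 0.0114283; B: 0.0855847; C: 0.0509088.
Posterior ∝ prior × likelihood. Numerator for B: 0.15·0.0855847 = 0.0128377.
Normalizing constant: 0.45·0.0114283 + 0.15·0.0855847 + 0.4·0.0509088 = 0.038344.
P(B | observation) = 0.0128377 / 0.038344 = 0.334804.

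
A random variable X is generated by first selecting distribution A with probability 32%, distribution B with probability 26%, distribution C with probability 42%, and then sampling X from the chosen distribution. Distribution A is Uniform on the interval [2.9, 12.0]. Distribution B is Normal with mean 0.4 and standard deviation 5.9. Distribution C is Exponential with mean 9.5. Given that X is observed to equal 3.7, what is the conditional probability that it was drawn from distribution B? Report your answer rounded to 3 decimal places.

Likelihoods f(3.7 | ·): A: 0.10989; B: 0.0578263; C: 0.0713067.
Posterior ∝ prior × likelihood. Numerator for B: 0.26·0.0578263 = 0.0150348.
Normalizing constant: 0.32·0.10989 + 0.26·0.0578263 + 0.42·0.0713067 = 0.0801485.
P(B | observation) = 0.0150348 / 0.0801485 = 0.187587.

0.188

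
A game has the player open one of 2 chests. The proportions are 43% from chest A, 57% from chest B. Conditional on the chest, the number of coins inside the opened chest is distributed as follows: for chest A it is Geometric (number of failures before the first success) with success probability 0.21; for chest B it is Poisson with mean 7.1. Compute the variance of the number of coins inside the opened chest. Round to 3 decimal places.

14.481

Per component, A: μ=3.7619, E[X²]=32.0658; B: μ=7.1, E[X²]=57.51.
E[X] = 0.43·3.7619 + 0.57·7.1 = 5.66462.
E[X²] = 0.43·32.0658 + 0.57·57.51 = 46.569.
Var(X) = E[X²] − (E[X])² = 46.569 − 32.0879 = 14.4811.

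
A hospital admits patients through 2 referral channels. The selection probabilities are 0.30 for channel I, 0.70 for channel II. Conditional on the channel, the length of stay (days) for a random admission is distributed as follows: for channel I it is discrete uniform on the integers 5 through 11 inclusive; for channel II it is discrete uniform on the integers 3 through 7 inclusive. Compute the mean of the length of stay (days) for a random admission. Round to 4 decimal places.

Component means — I: 8; II: 5.
E[X] = 0.3·8 + 0.7·5 = 5.9.

5.9000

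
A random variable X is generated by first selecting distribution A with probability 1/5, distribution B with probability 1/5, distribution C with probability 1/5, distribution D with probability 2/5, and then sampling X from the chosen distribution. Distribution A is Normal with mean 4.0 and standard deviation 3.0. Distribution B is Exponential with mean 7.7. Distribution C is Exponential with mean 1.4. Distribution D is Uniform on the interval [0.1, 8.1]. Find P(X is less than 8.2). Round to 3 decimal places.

Conditional on each component, P(X < 8.2): A: 0.919243; B: 0.65525; C: 0.997141; D: 1.
By total probability, P(X < 8.2) = 0.2·0.919243 + 0.2·0.65525 + 0.2·0.997141 + 0.4·1 = 0.914327.

0.914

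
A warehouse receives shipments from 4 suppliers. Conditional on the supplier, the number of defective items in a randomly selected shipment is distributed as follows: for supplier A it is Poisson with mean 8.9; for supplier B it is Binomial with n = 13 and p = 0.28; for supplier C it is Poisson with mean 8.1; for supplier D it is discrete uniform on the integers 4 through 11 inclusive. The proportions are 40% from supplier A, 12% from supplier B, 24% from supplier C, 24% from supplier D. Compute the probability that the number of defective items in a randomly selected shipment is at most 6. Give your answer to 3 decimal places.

0.363

Conditional on each supplier, P(X ≤ 6): A: 0.216042; B: 0.955951; C: 0.301314; D: 0.375.
By total probability, P(X ≤ 6) = 0.4·0.216042 + 0.12·0.955951 + 0.24·0.301314 + 0.24·0.375 = 0.363446.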